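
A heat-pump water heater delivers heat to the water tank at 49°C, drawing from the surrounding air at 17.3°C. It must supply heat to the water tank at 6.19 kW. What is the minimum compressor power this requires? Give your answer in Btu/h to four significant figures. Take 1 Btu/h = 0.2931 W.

In absolute terms T_C = 290.45 K and T_H = 322.15 K, so ΔT = 31.70 K.
COP_Carnot = T_H/ΔT = 322.15/31.70 = 10.16.
Ẇ_min = Q̇/COP_Carnot = 6.190/10.16 = 0.6091 kW = 2078 Btu/h.

2078 Btu/h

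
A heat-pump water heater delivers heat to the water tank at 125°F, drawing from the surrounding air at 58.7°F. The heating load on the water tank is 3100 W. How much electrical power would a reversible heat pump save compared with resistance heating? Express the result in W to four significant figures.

In absolute terms T_C = 287.98 K and T_H = 324.82 K, so ΔT = 36.83 K.
COP_Carnot = T_H/ΔT = 324.82/36.83 = 8.819.
Resistance heating needs Ẇ_res = Q̇_H = 3100 W; the reversible heat pump needs only Ẇ_hp = Q̇_H/COP = 351.5 W.
Saving = 3100 − 351.5 = 2748 W.

2748 W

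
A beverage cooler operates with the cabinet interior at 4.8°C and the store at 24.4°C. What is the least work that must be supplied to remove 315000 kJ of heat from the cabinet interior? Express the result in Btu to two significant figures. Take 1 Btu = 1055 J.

21000 Btu

In absolute terms T_C = 277.95 K and T_H = 297.55 K, so ΔT = 19.60 K.
The reversible limit is COP_R = T_C/ΔT = 14.18, so W_min = Q_C/COP = Q_C·ΔT/T_C.
W_min = 315000 × 19.60/277.95 = 22210 kJ = 21050 Btu.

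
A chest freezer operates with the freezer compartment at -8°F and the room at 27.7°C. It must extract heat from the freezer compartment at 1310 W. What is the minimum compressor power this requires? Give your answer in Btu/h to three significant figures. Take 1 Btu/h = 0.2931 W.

889 Btu/h

In absolute terms T_C = 250.93 K and T_H = 300.85 K, so ΔT = 49.92 K.
COP_Carnot = T_C/ΔT = 250.93/49.92 = 5.026.
Ẇ_min = Q̇/COP_Carnot = 1310/5.026 = 260.6 W = 889.2 Btu/h.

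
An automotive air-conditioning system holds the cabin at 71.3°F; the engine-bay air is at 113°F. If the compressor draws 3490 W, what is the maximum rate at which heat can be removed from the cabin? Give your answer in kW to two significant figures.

44 kW

In absolute terms T_C = 294.98 K and T_H = 318.15 K, so ΔT = 23.17 K.
COP_Carnot = T_C/ΔT = 294.98/23.17 = 12.73.
Q̇_max = COP_Carnot × Ẇ = 12.73 × 3490 W = 44440 W = 44.44 kW.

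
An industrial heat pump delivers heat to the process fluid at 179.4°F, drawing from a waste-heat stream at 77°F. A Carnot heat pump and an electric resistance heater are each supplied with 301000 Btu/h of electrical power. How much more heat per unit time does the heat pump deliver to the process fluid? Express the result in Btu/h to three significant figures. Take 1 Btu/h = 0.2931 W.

1580000 Btu/h

In absolute terms T_C = 298.15 K and T_H = 355.04 K, so ΔT = 56.89 K.
COP_Carnot = T_H/ΔT = 355.04/56.89 = 6.241.
The heat pump delivers Q̇_H = COP × Ẇ = 1879000 Btu/h; the resistance heater delivers Ẇ = 301000 Btu/h.
Extra = (COP − 1)·Ẇ = 1578000 Btu/h.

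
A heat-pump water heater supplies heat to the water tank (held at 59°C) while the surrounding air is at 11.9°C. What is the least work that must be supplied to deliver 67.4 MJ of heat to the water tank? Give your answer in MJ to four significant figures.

9.558 MJ

In absolute terms T_C = 285.05 K and T_H = 332.15 K, so ΔT = 47.10 K.
The reversible limit is COP_HP = T_H/ΔT = 7.052, so W_min = Q_H/COP = Q_H·ΔT/T_H.
W_min = 67.40 × 47.10/332.15 = 9.558 MJ.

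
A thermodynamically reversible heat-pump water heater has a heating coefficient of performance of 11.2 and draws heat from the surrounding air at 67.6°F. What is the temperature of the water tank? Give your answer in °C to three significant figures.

COP_HP = T_H/(T_H − T_C) rearranges to T_H = COP·T_C/(COP − 1).
With T_C = 292.93 K, T_H = 11.2 × 292.93/10.20 = 321.65 K.
Converting, 321.65 K = 48.50°C.

48.5 °C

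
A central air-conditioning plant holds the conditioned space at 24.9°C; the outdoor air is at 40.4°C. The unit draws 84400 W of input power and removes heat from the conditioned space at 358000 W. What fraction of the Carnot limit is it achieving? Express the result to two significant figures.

0.22

COP_actual = Q̇_C/Ẇ = 358000/84400 = 4.242.
In absolute terms T_C = 298.05 K and T_H = 313.55 K, so ΔT = 15.50 K.
COP_Carnot = T_C/ΔT = 298.05/15.50 = 19.23.
η_II = COP_actual/COP_Carnot = 4.242/19.23 = 0.2206.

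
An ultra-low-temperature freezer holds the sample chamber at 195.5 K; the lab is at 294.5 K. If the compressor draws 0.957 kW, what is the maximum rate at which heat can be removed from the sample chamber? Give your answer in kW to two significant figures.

1.9 kW

The reservoir spacing is ΔT = 294.5 − 195.5 = 99.00 K.
COP_Carnot = T_C/ΔT = 195.50/99.00 = 1.975.
Q̇_max = COP_Carnot × Ẇ = 1.975 × 0.9570 kW = 1.890 kW.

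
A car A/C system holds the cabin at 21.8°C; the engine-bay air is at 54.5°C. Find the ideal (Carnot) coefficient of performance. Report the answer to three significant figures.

9.02

In absolute terms T_C = 294.95 K and T_H = 327.65 K, so ΔT = 32.70 K.
For a reversible cycle, COP_Carnot = T_C/ΔT = 294.95/32.70 = 9.020.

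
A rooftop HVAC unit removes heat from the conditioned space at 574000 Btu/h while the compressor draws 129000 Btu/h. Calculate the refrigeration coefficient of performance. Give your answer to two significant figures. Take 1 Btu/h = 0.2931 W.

The first law gives Q̇_H = Q̇_C + Ẇ, so the three rates are Q̇_C = 574000, Q̇_H = 703000, Ẇ = 129000 Btu/h.
COP_R = Q̇_C/Ẇ = 574000/129000 = 4.450.

4.4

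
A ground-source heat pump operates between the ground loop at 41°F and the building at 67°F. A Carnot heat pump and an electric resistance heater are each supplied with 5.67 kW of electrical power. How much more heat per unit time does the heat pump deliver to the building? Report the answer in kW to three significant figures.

In absolute terms T_C = 278.15 K and T_H = 292.59 K, so ΔT = 14.44 K.
COP_Carnot = T_H/ΔT = 292.59/14.44 = 20.26.
The heat pump delivers Q̇_H = COP × Ẇ = 114.9 kW; the resistance heater delivers Ẇ = 5.670 kW.
Extra = (COP − 1)·Ẇ = 109.2 kW.

109 kW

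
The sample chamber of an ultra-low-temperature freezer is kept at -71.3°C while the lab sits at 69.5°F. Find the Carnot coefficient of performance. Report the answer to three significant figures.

2.19

In absolute terms T_C = 201.85 K and T_H = 293.98 K, so ΔT = 92.13 K.
For a reversible cycle, COP_Carnot = T_C/ΔT = 201.85/92.13 = 2.191.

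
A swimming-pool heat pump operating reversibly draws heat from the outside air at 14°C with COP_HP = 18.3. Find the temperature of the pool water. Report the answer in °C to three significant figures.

30.6 °C

COP_HP = T_H/(T_H − T_C) rearranges to T_H = COP·T_C/(COP − 1).
With T_C = 287.15 K, T_H = 18.3 × 287.15/17.30 = 303.75 K.
Converting, 303.75 K = 30.60°C.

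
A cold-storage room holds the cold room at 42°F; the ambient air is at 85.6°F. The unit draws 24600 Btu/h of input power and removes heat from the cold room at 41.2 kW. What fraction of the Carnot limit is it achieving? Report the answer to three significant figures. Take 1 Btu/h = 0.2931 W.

0.497

Converting, Q̇_C = 41.20 kW = 140600 Btu/h, so COP_actual = Q̇_C/Ẇ = 140600/24600 = 5.714.
In absolute terms T_C = 278.71 K and T_H = 302.93 K, so ΔT = 24.22 K.
COP_Carnot = T_C/ΔT = 278.71/24.22 = 11.51.
η_II = COP_actual/COP_Carnot = 5.714/11.51 = 0.4966.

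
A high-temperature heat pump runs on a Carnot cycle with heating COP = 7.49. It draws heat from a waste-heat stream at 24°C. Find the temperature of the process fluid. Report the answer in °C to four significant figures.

COP_HP = T_H/(T_H − T_C) rearranges to T_H = COP·T_C/(COP − 1).
With T_C = 297.15 K, T_H = 7.49 × 297.15/6.490 = 342.94 K.
Converting, 342.94 K = 69.79°C.

69.79 °C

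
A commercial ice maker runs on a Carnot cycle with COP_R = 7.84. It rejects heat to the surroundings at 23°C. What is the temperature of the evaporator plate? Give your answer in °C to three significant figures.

-10.5 °C

For a Carnot refrigerator COP_R = T_C/(T_H − T_C), so T_C = COP·T_H/(1 + COP).
With T_H = 296.15 K, T_C = 7.84 × 296.15/8.840 = 262.65 K.
Converting, 262.65 K = -10.50°C.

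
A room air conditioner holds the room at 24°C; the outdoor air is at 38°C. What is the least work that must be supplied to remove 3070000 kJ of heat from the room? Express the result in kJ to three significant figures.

145000 kJ

In absolute terms T_C = 297.15 K and T_H = 311.15 K, so ΔT = 14.00 K.
The reversible limit is COP_R = T_C/ΔT = 21.23, so W_min = Q_C/COP = Q_C·ΔT/T_C.
W_min = 3070000 × 14.00/297.15 = 144600 kJ.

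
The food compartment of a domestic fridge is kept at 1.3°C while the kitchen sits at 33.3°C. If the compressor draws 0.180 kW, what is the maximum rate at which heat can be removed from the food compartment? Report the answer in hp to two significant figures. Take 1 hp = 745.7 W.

2.1 hp

In absolute terms T_C = 274.45 K and T_H = 306.45 K, so ΔT = 32.00 K.
COP_Carnot = T_C/ΔT = 274.45/32.00 = 8.577.
Q̇_max = COP_Carnot × Ẇ = 8.577 × 0.1800 kW = 1.544 kW = 2.070 hp.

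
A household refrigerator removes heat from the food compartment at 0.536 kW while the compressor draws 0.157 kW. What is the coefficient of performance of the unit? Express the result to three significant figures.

The first law gives Q̇_H = Q̇_C + Ẇ, so the three rates are Q̇_C = 0.5360, Q̇_H = 0.6930, Ẇ = 0.1570 kW.
COP_R = Q̇_C/Ẇ = 0.5360/0.1570 = 3.414.

3.41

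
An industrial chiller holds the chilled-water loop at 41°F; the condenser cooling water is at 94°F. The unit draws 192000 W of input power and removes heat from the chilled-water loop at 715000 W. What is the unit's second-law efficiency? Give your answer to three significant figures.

0.394

COP_actual = Q̇_C/Ẇ = 715000/192000 = 3.724.
In absolute terms T_C = 278.15 K and T_H = 307.59 K, so ΔT = 29.44 K.
COP_Carnot = T_C/ΔT = 278.15/29.44 = 9.447.
η_II = COP_actual/COP_Carnot = 3.724/9.447 = 0.3942.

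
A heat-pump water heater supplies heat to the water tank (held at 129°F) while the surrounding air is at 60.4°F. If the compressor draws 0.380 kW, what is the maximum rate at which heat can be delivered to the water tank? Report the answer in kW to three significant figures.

3.26 kW

In absolute terms T_C = 288.93 K and T_H = 327.04 K, so ΔT = 38.11 K.
COP_Carnot = T_H/ΔT = 327.04/38.11 = 8.581.
Q̇_max = COP_Carnot × Ẇ = 8.581 × 0.3800 kW = 3.261 kW.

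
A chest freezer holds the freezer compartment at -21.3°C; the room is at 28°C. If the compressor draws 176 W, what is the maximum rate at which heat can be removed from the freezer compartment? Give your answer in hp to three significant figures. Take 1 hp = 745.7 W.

In absolute terms T_C = 251.85 K and T_H = 301.15 K, so ΔT = 49.30 K.
COP_Carnot = T_C/ΔT = 251.85/49.30 = 5.109.
Q̇_max = COP_Carnot × Ẇ = 5.109 × 176.0 W = 899.1 W = 1.206 hp.

1.21 hp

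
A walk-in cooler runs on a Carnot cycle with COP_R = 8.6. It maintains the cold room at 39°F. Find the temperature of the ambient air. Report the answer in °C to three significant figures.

COP_R = T_C/(T_H − T_C) gives T_H − T_C = T_C/COP.
With T_C = 277.04 K, T_H = 277.04 × (1 + 1/8.6) = 309.25 K.
Converting, 309.25 K = 36.10°C.

36.1 °C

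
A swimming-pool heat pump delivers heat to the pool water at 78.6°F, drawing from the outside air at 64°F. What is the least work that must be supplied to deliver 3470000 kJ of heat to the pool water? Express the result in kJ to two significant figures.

94000 kJ

In absolute terms T_C = 290.93 K and T_H = 299.04 K, so ΔT = 8.111 K.
The reversible limit is COP_HP = T_H/ΔT = 36.87, so W_min = Q_H/COP = Q_H·ΔT/T_H.
W_min = 3470000 × 8.111/299.04 = 94120 kJ.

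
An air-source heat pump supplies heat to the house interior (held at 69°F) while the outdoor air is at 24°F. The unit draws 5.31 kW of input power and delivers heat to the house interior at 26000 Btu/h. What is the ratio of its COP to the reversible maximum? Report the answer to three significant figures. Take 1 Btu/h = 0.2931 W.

0.122

Converting, Q̇_H = 26000 Btu/h = 7.621 kW, so COP_actual = Q̇_H/Ẇ = 7.621/5.310 = 1.435.
In absolute terms T_C = 268.71 K and T_H = 293.71 K, so ΔT = 25.00 K.
COP_Carnot = T_H/ΔT = 293.71/25.00 = 11.75.
η_II = COP_actual/COP_Carnot = 1.435/11.75 = 0.1222.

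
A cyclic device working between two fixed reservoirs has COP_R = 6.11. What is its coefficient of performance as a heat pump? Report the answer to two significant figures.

7.1

The first law on one cycle gives Q_H = Q_C + W, so Q_H/W = Q_C/W + 1.
COP_HP = COP_R + 1 = 6.11 + 1 = 7.11.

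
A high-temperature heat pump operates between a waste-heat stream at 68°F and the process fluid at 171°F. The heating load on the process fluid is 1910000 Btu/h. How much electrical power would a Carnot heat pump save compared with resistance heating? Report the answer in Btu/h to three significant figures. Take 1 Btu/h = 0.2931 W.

1600000 Btu/h

In absolute terms T_C = 293.15 K and T_H = 350.37 K, so ΔT = 57.22 K.
COP_Carnot = T_H/ΔT = 350.37/57.22 = 6.123.
Resistance heating needs Ẇ_res = Q̇_H = 1910000 Btu/h; the reversible heat pump needs only Ẇ_hp = Q̇_H/COP = 311900 Btu/h.
Saving = 1910000 − 311900 = 1598000 Btu/h.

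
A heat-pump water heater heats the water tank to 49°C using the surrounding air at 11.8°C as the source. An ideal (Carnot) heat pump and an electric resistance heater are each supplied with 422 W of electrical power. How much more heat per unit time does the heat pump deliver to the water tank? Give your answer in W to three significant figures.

3230 W

In absolute terms T_C = 284.95 K and T_H = 322.15 K, so ΔT = 37.20 K.
COP_Carnot = T_H/ΔT = 322.15/37.20 = 8.660.
The heat pump delivers Q̇_H = COP × Ẇ = 3654 W; the resistance heater delivers Ẇ = 422.0 W.
Extra = (COP − 1)·Ẇ = 3232 W.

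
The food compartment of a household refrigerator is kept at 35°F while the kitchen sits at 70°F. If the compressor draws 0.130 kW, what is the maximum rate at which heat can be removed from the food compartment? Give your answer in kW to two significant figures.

In absolute terms T_C = 274.82 K and T_H = 294.26 K, so ΔT = 19.44 K.
COP_Carnot = T_C/ΔT = 274.82/19.44 = 14.13.
Q̇_max = COP_Carnot × Ẇ = 14.13 × 0.1300 kW = 1.837 kW.

1.8 kW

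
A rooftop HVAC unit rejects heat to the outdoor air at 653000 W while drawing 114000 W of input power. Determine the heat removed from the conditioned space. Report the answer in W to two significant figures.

540000 W

For a cyclic device the first law requires Q̇_H = Q̇_C + Ẇ.
Q̇_C = Q̇_H − Ẇ = 539000 W.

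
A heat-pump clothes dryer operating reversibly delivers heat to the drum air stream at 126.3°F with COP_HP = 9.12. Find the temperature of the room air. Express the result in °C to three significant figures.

16.7 °C

COP_HP = T_H/(T_H − T_C) gives T_H − T_C = T_H/COP.
With T_H = 325.54 K, T_C = 325.54 × (1 − 1/9.12) = 289.84 K.
Converting, 289.84 K = 16.69°C.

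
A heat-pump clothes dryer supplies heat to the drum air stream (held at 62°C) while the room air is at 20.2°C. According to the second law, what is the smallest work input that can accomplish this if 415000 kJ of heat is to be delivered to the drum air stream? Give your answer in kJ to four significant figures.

In absolute terms T_C = 293.35 K and T_H = 335.15 K, so ΔT = 41.80 K.
The reversible limit is COP_HP = T_H/ΔT = 8.018, so W_min = Q_H/COP = Q_H·ΔT/T_H.
W_min = 415000 × 41.80/335.15 = 51760 kJ.

51760 kJ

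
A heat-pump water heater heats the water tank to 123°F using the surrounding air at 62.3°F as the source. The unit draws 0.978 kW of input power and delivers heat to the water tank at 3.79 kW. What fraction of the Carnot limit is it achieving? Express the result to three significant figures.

0.404

COP_actual = Q̇_H/Ẇ = 3.790/0.9780 = 3.875.
In absolute terms T_C = 289.98 K and T_H = 323.71 K, so ΔT = 33.72 K.
COP_Carnot = T_H/ΔT = 323.71/33.72 = 9.599.
η_II = COP_actual/COP_Carnot = 3.875/9.599 = 0.4037.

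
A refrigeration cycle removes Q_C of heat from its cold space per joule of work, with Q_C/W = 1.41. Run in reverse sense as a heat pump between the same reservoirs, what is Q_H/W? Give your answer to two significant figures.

2.4

The first law on one cycle gives Q_H = Q_C + W, so Q_H/W = Q_C/W + 1.
COP_HP = COP_R + 1 = 1.41 + 1 = 2.41.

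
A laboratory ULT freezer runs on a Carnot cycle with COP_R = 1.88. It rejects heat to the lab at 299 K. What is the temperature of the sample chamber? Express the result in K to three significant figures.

For a Carnot refrigerator COP_R = T_C/(T_H − T_C), so T_C = COP·T_H/(1 + COP).
With T_H = 299.00 K, T_C = 1.88 × 299.00/2.880 = 195.18 K.

195 K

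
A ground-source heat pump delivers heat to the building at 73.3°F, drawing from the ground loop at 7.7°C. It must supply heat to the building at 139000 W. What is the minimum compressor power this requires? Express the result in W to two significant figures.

7200 W

In absolute terms T_C = 280.85 K and T_H = 296.09 K, so ΔT = 15.24 K.
COP_Carnot = T_H/ΔT = 296.09/15.24 = 19.42.
Ẇ_min = Q̇/COP_Carnot = 139000/19.42 = 7156 W.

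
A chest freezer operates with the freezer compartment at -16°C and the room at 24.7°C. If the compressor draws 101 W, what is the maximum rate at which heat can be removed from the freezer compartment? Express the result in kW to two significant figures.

In absolute terms T_C = 257.15 K and T_H = 297.85 K, so ΔT = 40.70 K.
COP_Carnot = T_C/ΔT = 257.15/40.70 = 6.318.
Q̇_max = COP_Carnot × Ẇ = 6.318 × 101.0 W = 638.1 W = 0.6381 kW.

0.64 kW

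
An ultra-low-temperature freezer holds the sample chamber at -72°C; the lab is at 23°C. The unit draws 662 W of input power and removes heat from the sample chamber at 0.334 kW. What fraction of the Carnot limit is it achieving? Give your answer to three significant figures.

0.238

Converting, Q̇_C = 0.3340 kW = 334.0 W, so COP_actual = Q̇_C/Ẇ = 334.0/662.0 = 0.5045.
In absolute terms T_C = 201.15 K and T_H = 296.15 K, so ΔT = 95.00 K.
COP_Carnot = T_C/ΔT = 201.15/95.00 = 2.117.
η_II = COP_actual/COP_Carnot = 0.5045/2.117 = 0.2383.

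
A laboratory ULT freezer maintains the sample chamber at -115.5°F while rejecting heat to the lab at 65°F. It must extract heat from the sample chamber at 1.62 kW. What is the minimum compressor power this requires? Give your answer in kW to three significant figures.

0.850 kW

In absolute terms T_C = 191.21 K and T_H = 291.48 K, so ΔT = 100.3 K.
COP_Carnot = T_C/ΔT = 191.21/100.3 = 1.907.
Ẇ_min = Q̇/COP_Carnot = 1.620/1.907 = 0.8496 kW.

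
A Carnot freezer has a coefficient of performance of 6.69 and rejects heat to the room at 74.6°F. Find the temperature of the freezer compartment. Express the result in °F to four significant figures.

5.124 °F

For a Carnot refrigerator COP_R = T_C/(T_H − T_C), so T_C = COP·T_H/(1 + COP).
With T_H = 296.82 K, T_C = 6.69 × 296.82/7.690 = 258.22 K.
Converting, 258.22 K = 5.12°F.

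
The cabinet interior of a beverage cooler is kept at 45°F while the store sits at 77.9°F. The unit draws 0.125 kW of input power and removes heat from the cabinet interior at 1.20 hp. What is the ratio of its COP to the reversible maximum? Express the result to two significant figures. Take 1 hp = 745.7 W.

Converting, Q̇_C = 1.200 hp = 0.8948 kW, so COP_actual = Q̇_C/Ẇ = 0.8948/0.1250 = 7.159.
In absolute terms T_C = 280.37 K and T_H = 298.65 K, so ΔT = 18.28 K.
COP_Carnot = T_C/ΔT = 280.37/18.28 = 15.34.
η_II = COP_actual/COP_Carnot = 7.159/15.34 = 0.4667.

0.47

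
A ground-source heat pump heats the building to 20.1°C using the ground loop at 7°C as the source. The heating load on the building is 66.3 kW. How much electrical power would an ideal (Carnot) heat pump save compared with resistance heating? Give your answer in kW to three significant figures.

63.3 kW

In absolute terms T_C = 280.15 K and T_H = 293.25 K, so ΔT = 13.10 K.
COP_Carnot = T_H/ΔT = 293.25/13.10 = 22.39.
Resistance heating needs Ẇ_res = Q̇_H = 66.30 kW; the reversible heat pump needs only Ẇ_hp = Q̇_H/COP = 2.962 kW.
Saving = 66.30 − 2.962 = 63.34 kW.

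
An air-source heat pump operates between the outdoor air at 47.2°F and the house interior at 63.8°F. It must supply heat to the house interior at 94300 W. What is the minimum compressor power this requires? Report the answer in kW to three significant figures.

In absolute terms T_C = 281.59 K and T_H = 290.82 K, so ΔT = 9.222 K.
COP_Carnot = T_H/ΔT = 290.82/9.222 = 31.53.
Ẇ_min = Q̇/COP_Carnot = 94300/31.53 = 2990 W = 2.990 kW.

2.99 kW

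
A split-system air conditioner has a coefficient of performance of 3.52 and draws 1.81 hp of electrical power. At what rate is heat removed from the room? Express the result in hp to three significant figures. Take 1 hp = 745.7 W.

6.37 hp

Q̇_C = COP × Ẇ = 3.52 × 1.810 = 6.371 hp.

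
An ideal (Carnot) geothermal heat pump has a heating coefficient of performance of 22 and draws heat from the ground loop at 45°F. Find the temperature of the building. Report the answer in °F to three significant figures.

69.0 °F

COP_HP = T_H/(T_H − T_C) rearranges to T_H = COP·T_C/(COP − 1).
With T_C = 280.37 K, T_H = 22 × 280.37/21.00 = 293.72 K.
Converting, 293.72 K = 69.03°F.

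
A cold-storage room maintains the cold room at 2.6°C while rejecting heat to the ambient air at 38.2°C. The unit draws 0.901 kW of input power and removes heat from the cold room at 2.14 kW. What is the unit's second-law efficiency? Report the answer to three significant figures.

0.307

COP_actual = Q̇_C/Ẇ = 2.140/0.9010 = 2.375.
In absolute terms T_C = 275.75 K and T_H = 311.35 K, so ΔT = 35.60 K.
COP_Carnot = T_C/ΔT = 275.75/35.60 = 7.746.
η_II = COP_actual/COP_Carnot = 2.375/7.746 = 0.3066.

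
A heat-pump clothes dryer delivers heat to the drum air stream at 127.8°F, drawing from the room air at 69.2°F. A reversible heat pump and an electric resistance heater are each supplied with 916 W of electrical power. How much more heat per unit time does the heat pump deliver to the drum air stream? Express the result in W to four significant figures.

8267 W

In absolute terms T_C = 293.82 K and T_H = 326.37 K, so ΔT = 32.56 K.
COP_Carnot = T_H/ΔT = 326.37/32.56 = 10.03.
The heat pump delivers Q̇_H = COP × Ẇ = 9183 W; the resistance heater delivers Ẇ = 916.0 W.
Extra = (COP − 1)·Ẇ = 8267 W.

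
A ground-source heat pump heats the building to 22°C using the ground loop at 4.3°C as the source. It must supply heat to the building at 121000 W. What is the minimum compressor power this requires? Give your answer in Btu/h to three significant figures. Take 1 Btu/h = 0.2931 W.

In absolute terms T_C = 277.45 K and T_H = 295.15 K, so ΔT = 17.70 K.
COP_Carnot = T_H/ΔT = 295.15/17.70 = 16.68.
Ẇ_min = Q̇/COP_Carnot = 121000/16.68 = 7256 W = 24760 Btu/h.

24800 Btu/h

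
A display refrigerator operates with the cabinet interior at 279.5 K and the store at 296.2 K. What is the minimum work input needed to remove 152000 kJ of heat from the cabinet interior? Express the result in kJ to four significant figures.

The reservoir spacing is ΔT = 296.2 − 279.5 = 16.70 K.
The reversible limit is COP_R = T_C/ΔT = 16.74, so W_min = Q_C/COP = Q_C·ΔT/T_C.
W_min = 152000 × 16.70/279.50 = 9082 kJ.

9082 kJ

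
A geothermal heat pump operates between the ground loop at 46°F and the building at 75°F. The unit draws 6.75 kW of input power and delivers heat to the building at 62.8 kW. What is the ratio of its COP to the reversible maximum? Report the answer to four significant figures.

COP_actual = Q̇_H/Ẇ = 62.80/6.750 = 9.304.
In absolute terms T_C = 280.93 K and T_H = 297.04 K, so ΔT = 16.11 K.
COP_Carnot = T_H/ΔT = 297.04/16.11 = 18.44.
η_II = COP_actual/COP_Carnot = 9.304/18.44 = 0.5046.

0.5046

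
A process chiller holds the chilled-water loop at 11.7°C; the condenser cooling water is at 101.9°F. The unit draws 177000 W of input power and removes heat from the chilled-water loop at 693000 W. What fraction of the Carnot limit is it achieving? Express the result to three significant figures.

0.373

COP_actual = Q̇_C/Ẇ = 693000/177000 = 3.915.
In absolute terms T_C = 284.85 K and T_H = 311.98 K, so ΔT = 27.13 K.
COP_Carnot = T_C/ΔT = 284.85/27.13 = 10.50.
η_II = COP_actual/COP_Carnot = 3.915/10.50 = 0.3729.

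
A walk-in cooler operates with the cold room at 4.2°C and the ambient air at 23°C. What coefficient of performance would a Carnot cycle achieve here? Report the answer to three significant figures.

14.8

In absolute terms T_C = 277.35 K and T_H = 296.15 K, so ΔT = 18.80 K.
For a reversible cycle, COP_Carnot = T_C/ΔT = 277.35/18.80 = 14.75.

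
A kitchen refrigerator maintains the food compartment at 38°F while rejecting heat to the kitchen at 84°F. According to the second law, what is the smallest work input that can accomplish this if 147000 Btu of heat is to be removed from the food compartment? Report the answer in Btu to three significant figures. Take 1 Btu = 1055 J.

In absolute terms T_C = 276.48 K and T_H = 302.04 K, so ΔT = 25.56 K.
The reversible limit is COP_R = T_C/ΔT = 10.82, so W_min = Q_C/COP = Q_C·ΔT/T_C.
W_min = 147000 × 25.56/276.48 = 13590 Btu.

13600 Btu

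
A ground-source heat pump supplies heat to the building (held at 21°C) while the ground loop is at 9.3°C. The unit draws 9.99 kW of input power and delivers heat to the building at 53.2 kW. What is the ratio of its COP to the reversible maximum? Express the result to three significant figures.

COP_actual = Q̇_H/Ẇ = 53.20/9.990 = 5.325.
In absolute terms T_C = 282.45 K and T_H = 294.15 K, so ΔT = 11.70 K.
COP_Carnot = T_H/ΔT = 294.15/11.70 = 25.14.
η_II = COP_actual/COP_Carnot = 5.325/25.14 = 0.2118.

0.212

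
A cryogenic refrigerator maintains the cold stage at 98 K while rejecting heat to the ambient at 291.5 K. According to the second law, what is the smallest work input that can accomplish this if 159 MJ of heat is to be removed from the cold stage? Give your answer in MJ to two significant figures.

310 MJ

The reservoir spacing is ΔT = 291.5 − 98 = 193.5 K.
The reversible limit is COP_R = T_C/ΔT = 0.5065, so W_min = Q_C/COP = Q_C·ΔT/T_C.
W_min = 159.0 × 193.5/98.00 = 313.9 MJ.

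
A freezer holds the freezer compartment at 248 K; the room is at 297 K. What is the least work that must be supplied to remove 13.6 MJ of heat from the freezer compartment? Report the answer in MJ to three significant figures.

2.69 MJ

The reservoir spacing is ΔT = 297 − 248 = 49.00 K.
The reversible limit is COP_R = T_C/ΔT = 5.061, so W_min = Q_C/COP = Q_C·ΔT/T_C.
W_min = 13.60 × 49.00/248.00 = 2.687 MJ.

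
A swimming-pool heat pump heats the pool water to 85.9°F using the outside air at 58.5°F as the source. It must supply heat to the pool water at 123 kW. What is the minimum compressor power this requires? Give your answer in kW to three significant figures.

6.18 kW

In absolute terms T_C = 287.87 K and T_H = 303.09 K, so ΔT = 15.22 K.
COP_Carnot = T_H/ΔT = 303.09/15.22 = 19.91.
Ẇ_min = Q̇/COP_Carnot = 123.0/19.91 = 6.177 kW.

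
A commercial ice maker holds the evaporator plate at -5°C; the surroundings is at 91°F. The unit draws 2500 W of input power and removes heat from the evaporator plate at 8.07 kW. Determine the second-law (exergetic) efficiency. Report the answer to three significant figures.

Converting, Q̇_C = 8.070 kW = 8070 W, so COP_actual = Q̇_C/Ẇ = 8070/2500 = 3.228.
In absolute terms T_C = 268.15 K and T_H = 305.93 K, so ΔT = 37.78 K.
COP_Carnot = T_C/ΔT = 268.15/37.78 = 7.098.
η_II = COP_actual/COP_Carnot = 3.228/7.098 = 0.4548.

0.455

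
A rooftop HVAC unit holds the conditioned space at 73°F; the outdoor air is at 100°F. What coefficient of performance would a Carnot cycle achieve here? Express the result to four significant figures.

19.73

In absolute terms T_C = 295.93 K and T_H = 310.93 K, so ΔT = 15.00 K.
For a reversible cycle, COP_Carnot = T_C/ΔT = 295.93/15.00 = 19.73.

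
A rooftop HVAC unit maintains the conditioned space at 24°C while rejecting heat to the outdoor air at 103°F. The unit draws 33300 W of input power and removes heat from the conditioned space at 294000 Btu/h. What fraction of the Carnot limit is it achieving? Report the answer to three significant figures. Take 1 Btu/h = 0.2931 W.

Converting, Q̇_C = 294000 Btu/h = 86170 W, so COP_actual = Q̇_C/Ẇ = 86170/33300 = 2.588.
In absolute terms T_C = 297.15 K and T_H = 312.59 K, so ΔT = 15.44 K.
COP_Carnot = T_C/ΔT = 297.15/15.44 = 19.24.
η_II = COP_actual/COP_Carnot = 2.588/19.24 = 0.1345.

0.134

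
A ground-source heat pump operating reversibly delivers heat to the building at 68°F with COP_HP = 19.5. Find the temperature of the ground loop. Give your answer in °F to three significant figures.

COP_HP = T_H/(T_H − T_C) gives T_H − T_C = T_H/COP.
With T_H = 293.15 K, T_C = 293.15 × (1 − 1/19.5) = 278.12 K.
Converting, 278.12 K = 40.94°F.

40.9 °F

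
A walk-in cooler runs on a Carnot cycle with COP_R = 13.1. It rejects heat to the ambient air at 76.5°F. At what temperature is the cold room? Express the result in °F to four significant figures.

For a Carnot refrigerator COP_R = T_C/(T_H − T_C), so T_C = COP·T_H/(1 + COP).
With T_H = 297.87 K, T_C = 13.1 × 297.87/14.10 = 276.75 K.
Converting, 276.75 K = 38.47°F.

38.47 °F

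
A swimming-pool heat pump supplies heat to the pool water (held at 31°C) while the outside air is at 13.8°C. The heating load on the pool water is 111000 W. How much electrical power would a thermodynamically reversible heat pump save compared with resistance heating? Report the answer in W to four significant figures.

In absolute terms T_C = 286.95 K and T_H = 304.15 K, so ΔT = 17.20 K.
COP_Carnot = T_H/ΔT = 304.15/17.20 = 17.68.
Resistance heating needs Ẇ_res = Q̇_H = 111000 W; the reversible heat pump needs only Ẇ_hp = Q̇_H/COP = 6277 W.
Saving = 111000 − 6277 = 104700 W.

104700 W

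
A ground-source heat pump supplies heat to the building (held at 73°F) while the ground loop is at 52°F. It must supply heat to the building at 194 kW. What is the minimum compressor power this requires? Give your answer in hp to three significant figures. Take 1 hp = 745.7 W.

In absolute terms T_C = 284.26 K and T_H = 295.93 K, so ΔT = 11.67 K.
COP_Carnot = T_H/ΔT = 295.93/11.67 = 25.37.
Ẇ_min = Q̇/COP_Carnot = 194.0/25.37 = 7.648 kW = 10.26 hp.

10.3 hp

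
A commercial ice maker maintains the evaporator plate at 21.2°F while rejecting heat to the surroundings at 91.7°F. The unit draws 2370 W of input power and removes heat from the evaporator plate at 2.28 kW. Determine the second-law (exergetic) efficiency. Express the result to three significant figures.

0.141

Converting, Q̇_C = 2.280 kW = 2280 W, so COP_actual = Q̇_C/Ẇ = 2280/2370 = 0.9620.
In absolute terms T_C = 267.15 K and T_H = 306.32 K, so ΔT = 39.17 K.
COP_Carnot = T_C/ΔT = 267.15/39.17 = 6.821.
η_II = COP_actual/COP_Carnot = 0.9620/6.821 = 0.1410.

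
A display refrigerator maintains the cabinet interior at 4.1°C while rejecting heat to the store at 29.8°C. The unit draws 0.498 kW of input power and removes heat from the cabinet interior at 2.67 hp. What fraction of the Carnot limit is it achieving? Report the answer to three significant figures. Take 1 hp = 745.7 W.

0.371

Converting, Q̇_C = 2.670 hp = 1.991 kW, so COP_actual = Q̇_C/Ẇ = 1.991/0.4980 = 3.998.
In absolute terms T_C = 277.25 K and T_H = 302.95 K, so ΔT = 25.70 K.
COP_Carnot = T_C/ΔT = 277.25/25.70 = 10.79.
η_II = COP_actual/COP_Carnot = 3.998/10.79 = 0.3706.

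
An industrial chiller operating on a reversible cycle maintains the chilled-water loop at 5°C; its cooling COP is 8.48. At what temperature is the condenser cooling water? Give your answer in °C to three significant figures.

COP_R = T_C/(T_H − T_C) gives T_H − T_C = T_C/COP.
With T_C = 278.15 K, T_H = 278.15 × (1 + 1/8.48) = 310.95 K.
Converting, 310.95 K = 37.80°C.

37.8 °C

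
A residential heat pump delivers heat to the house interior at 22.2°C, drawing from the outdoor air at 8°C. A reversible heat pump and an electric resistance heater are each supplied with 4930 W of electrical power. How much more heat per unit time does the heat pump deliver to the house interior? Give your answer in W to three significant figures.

97600 W

In absolute terms T_C = 281.15 K and T_H = 295.35 K, so ΔT = 14.20 K.
COP_Carnot = T_H/ΔT = 295.35/14.20 = 20.80.
The heat pump delivers Q̇_H = COP × Ẇ = 102500 W; the resistance heater delivers Ẇ = 4930 W.
Extra = (COP − 1)·Ẇ = 97610 W.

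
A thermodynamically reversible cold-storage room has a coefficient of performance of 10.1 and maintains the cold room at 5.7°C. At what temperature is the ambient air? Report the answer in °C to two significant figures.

33 °C

COP_R = T_C/(T_H − T_C) gives T_H − T_C = T_C/COP.
With T_C = 278.85 K, T_H = 278.85 × (1 + 1/10.1) = 306.46 K.
Converting, 306.46 K = 33.31°C.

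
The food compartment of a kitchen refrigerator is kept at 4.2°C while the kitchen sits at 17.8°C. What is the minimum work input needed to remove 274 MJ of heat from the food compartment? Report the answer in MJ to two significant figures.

In absolute terms T_C = 277.35 K and T_H = 290.95 K, so ΔT = 13.60 K.
The reversible limit is COP_R = T_C/ΔT = 20.39, so W_min = Q_C/COP = Q_C·ΔT/T_C.
W_min = 274.0 × 13.60/277.35 = 13.44 MJ.

13 MJ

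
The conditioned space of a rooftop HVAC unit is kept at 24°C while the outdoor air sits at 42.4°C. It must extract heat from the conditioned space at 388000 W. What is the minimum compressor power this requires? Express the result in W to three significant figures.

24000 W

In absolute terms T_C = 297.15 K and T_H = 315.55 K, so ΔT = 18.40 K.
COP_Carnot = T_C/ΔT = 297.15/18.40 = 16.15.
Ẇ_min = Q̇/COP_Carnot = 388000/16.15 = 24030 W.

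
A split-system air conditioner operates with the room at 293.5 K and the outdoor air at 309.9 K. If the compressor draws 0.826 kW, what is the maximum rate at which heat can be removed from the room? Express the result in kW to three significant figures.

14.8 kW

The reservoir spacing is ΔT = 309.9 − 293.5 = 16.40 K.
COP_Carnot = T_C/ΔT = 293.50/16.40 = 17.90.
Q̇_max = COP_Carnot × Ẇ = 17.90 × 0.8260 kW = 14.78 kW.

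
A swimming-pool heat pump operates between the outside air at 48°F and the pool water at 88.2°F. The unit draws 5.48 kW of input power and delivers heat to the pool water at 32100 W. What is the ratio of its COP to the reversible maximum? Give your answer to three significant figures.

Converting, Q̇_H = 32100 W = 32.10 kW, so COP_actual = Q̇_H/Ẇ = 32.10/5.480 = 5.858.
In absolute terms T_C = 282.04 K and T_H = 304.37 K, so ΔT = 22.33 K.
COP_Carnot = T_H/ΔT = 304.37/22.33 = 13.63.
η_II = COP_actual/COP_Carnot = 5.858/13.63 = 0.4298.

0.430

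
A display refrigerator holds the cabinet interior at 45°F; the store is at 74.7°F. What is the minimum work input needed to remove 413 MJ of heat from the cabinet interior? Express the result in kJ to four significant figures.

24310 kJ

In absolute terms T_C = 280.37 K and T_H = 296.87 K, so ΔT = 16.50 K.
The reversible limit is COP_R = T_C/ΔT = 16.99, so W_min = Q_C/COP = Q_C·ΔT/T_C.
W_min = 413.0 × 16.50/280.37 = 24.31 MJ = 24310 kJ.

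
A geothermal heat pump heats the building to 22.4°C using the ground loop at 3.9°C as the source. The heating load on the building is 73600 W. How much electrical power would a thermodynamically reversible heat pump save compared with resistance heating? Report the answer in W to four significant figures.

In absolute terms T_C = 277.05 K and T_H = 295.55 K, so ΔT = 18.50 K.
COP_Carnot = T_H/ΔT = 295.55/18.50 = 15.98.
Resistance heating needs Ẇ_res = Q̇_H = 73600 W; the reversible heat pump needs only Ẇ_hp = Q̇_H/COP = 4607 W.
Saving = 73600 − 4607 = 68990 W.

68990 W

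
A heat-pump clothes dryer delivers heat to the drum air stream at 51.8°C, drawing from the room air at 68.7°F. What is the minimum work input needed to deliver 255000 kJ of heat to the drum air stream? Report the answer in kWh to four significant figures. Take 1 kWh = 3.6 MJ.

6.847 kWh

In absolute terms T_C = 293.54 K and T_H = 324.95 K, so ΔT = 31.41 K.
The reversible limit is COP_HP = T_H/ΔT = 10.35, so W_min = Q_H/COP = Q_H·ΔT/T_H.
W_min = 255000 × 31.41/324.95 = 24650 kJ = 6.847 kWh.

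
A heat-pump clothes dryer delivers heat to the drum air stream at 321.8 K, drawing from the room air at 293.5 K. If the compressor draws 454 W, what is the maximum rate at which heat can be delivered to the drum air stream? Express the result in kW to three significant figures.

5.16 kW

The reservoir spacing is ΔT = 321.8 − 293.5 = 28.30 K.
COP_Carnot = T_H/ΔT = 321.80/28.30 = 11.37.
Q̇_max = COP_Carnot × Ẇ = 11.37 × 454.0 W = 5162 W = 5.162 kW.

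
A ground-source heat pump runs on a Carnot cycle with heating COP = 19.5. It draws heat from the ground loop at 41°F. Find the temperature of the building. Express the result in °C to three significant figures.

20.0 °C

COP_HP = T_H/(T_H − T_C) rearranges to T_H = COP·T_C/(COP − 1).
With T_C = 278.15 K, T_H = 19.5 × 278.15/18.50 = 293.19 K.
Converting, 293.19 K = 20.04°C.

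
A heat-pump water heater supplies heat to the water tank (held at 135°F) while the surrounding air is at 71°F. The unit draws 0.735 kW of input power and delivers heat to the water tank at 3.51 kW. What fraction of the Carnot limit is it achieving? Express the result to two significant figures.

0.51

COP_actual = Q̇_H/Ẇ = 3.510/0.7350 = 4.776.
In absolute terms T_C = 294.82 K and T_H = 330.37 K, so ΔT = 35.56 K.
COP_Carnot = T_H/ΔT = 330.37/35.56 = 9.292.
η_II = COP_actual/COP_Carnot = 4.776/9.292 = 0.5140.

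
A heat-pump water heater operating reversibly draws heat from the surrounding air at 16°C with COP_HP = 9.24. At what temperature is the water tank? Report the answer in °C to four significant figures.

51.09 °C

COP_HP = T_H/(T_H − T_C) rearranges to T_H = COP·T_C/(COP − 1).
With T_C = 289.15 K, T_H = 9.24 × 289.15/8.240 = 324.24 K.
Converting, 324.24 K = 51.09°C.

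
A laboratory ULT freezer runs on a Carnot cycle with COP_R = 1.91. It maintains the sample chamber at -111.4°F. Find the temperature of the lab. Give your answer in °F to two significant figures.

71 °F

COP_R = T_C/(T_H − T_C) gives T_H − T_C = T_C/COP.
With T_C = 193.48 K, T_H = 193.48 × (1 + 1/1.91) = 294.78 K.
Converting, 294.78 K = 70.94°F.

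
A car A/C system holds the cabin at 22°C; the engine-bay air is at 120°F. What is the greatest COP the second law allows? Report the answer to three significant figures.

11.0

In absolute terms T_C = 295.15 K and T_H = 322.04 K, so ΔT = 26.89 K.
For a reversible cycle, COP_Carnot = T_C/ΔT = 295.15/26.89 = 10.98.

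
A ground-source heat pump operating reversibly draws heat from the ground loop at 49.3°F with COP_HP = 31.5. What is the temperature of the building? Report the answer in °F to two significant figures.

COP_HP = T_H/(T_H − T_C) rearranges to T_H = COP·T_C/(COP − 1).
With T_C = 282.76 K, T_H = 31.5 × 282.76/30.50 = 292.03 K.
Converting, 292.03 K = 65.99°F.

66 °F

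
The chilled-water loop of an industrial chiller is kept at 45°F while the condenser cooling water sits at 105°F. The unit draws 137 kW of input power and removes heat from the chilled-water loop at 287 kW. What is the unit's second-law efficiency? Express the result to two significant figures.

0.25

COP_actual = Q̇_C/Ẇ = 287.0/137.0 = 2.095.
In absolute terms T_C = 280.37 K and T_H = 313.71 K, so ΔT = 33.33 K.
COP_Carnot = T_C/ΔT = 280.37/33.33 = 8.411.
η_II = COP_actual/COP_Carnot = 2.095/8.411 = 0.2491.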